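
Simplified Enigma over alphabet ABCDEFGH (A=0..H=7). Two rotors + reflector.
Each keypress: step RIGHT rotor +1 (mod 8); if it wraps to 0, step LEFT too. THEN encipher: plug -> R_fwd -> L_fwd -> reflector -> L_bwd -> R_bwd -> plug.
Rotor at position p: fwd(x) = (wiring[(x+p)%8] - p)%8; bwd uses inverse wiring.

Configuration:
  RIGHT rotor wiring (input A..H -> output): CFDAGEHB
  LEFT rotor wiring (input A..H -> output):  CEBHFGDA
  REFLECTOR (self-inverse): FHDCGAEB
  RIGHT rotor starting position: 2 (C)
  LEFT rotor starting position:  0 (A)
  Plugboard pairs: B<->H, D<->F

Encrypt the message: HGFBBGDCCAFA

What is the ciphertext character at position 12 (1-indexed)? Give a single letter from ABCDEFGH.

Char 1 ('H'): step: R->3, L=0; H->plug->B->R->D->L->H->refl->B->L'->C->R'->G->plug->G
Char 2 ('G'): step: R->4, L=0; G->plug->G->R->H->L->A->refl->F->L'->E->R'->H->plug->B
Char 3 ('F'): step: R->5, L=0; F->plug->D->R->F->L->G->refl->E->L'->B->R'->H->plug->B
Char 4 ('B'): step: R->6, L=0; B->plug->H->R->G->L->D->refl->C->L'->A->R'->G->plug->G
Char 5 ('B'): step: R->7, L=0; B->plug->H->R->A->L->C->refl->D->L'->G->R'->C->plug->C
Char 6 ('G'): step: R->0, L->1 (L advanced); G->plug->G->R->H->L->B->refl->H->L'->G->R'->E->plug->E
Char 7 ('D'): step: R->1, L=1; D->plug->F->R->G->L->H->refl->B->L'->H->R'->C->plug->C
Char 8 ('C'): step: R->2, L=1; C->plug->C->R->E->L->F->refl->A->L'->B->R'->A->plug->A
Char 9 ('C'): step: R->3, L=1; C->plug->C->R->B->L->A->refl->F->L'->E->R'->D->plug->F
Char 10 ('A'): step: R->4, L=1; A->plug->A->R->C->L->G->refl->E->L'->D->R'->C->plug->C
Char 11 ('F'): step: R->5, L=1; F->plug->D->R->F->L->C->refl->D->L'->A->R'->E->plug->E
Char 12 ('A'): step: R->6, L=1; A->plug->A->R->B->L->A->refl->F->L'->E->R'->C->plug->C

C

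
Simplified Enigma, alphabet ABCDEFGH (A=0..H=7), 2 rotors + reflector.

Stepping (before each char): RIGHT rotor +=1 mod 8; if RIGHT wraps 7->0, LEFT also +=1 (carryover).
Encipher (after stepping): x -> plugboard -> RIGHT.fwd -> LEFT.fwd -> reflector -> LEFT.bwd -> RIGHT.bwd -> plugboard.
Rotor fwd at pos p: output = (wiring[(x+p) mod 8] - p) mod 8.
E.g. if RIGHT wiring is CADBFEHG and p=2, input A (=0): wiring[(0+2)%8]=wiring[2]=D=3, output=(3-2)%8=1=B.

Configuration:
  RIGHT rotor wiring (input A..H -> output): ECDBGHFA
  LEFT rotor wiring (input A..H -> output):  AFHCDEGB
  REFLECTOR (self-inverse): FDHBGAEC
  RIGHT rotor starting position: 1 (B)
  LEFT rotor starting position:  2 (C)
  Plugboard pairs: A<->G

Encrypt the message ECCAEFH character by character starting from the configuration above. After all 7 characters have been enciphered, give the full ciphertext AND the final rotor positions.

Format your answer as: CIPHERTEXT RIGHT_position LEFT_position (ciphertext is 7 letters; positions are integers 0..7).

Char 1 ('E'): step: R->2, L=2; E->plug->E->R->D->L->C->refl->H->L'->F->R'->D->plug->D
Char 2 ('C'): step: R->3, L=2; C->plug->C->R->E->L->E->refl->G->L'->G->R'->A->plug->G
Char 3 ('C'): step: R->4, L=2; C->plug->C->R->B->L->A->refl->F->L'->A->R'->E->plug->E
Char 4 ('A'): step: R->5, L=2; A->plug->G->R->E->L->E->refl->G->L'->G->R'->F->plug->F
Char 5 ('E'): step: R->6, L=2; E->plug->E->R->F->L->H->refl->C->L'->D->R'->F->plug->F
Char 6 ('F'): step: R->7, L=2; F->plug->F->R->H->L->D->refl->B->L'->C->R'->E->plug->E
Char 7 ('H'): step: R->0, L->3 (L advanced); H->plug->H->R->A->L->H->refl->C->L'->G->R'->E->plug->E
Final: ciphertext=DGEFFEE, RIGHT=0, LEFT=3

Answer: DGEFFEE 0 3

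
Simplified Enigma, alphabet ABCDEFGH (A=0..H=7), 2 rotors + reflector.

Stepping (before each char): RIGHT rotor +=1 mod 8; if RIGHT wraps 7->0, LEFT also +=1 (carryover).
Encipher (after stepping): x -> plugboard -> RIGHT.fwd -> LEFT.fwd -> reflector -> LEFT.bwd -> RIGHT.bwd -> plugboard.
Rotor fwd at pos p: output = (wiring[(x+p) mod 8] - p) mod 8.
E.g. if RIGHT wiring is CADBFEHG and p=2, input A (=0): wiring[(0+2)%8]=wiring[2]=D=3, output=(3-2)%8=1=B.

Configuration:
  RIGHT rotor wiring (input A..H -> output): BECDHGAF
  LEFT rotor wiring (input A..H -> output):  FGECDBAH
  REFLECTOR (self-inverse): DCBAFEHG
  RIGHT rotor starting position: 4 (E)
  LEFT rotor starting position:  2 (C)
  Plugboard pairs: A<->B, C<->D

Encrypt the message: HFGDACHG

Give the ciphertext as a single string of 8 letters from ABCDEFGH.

Char 1 ('H'): step: R->5, L=2; H->plug->H->R->C->L->B->refl->C->L'->A->R'->C->plug->D
Char 2 ('F'): step: R->6, L=2; F->plug->F->R->F->L->F->refl->E->L'->H->R'->B->plug->A
Char 3 ('G'): step: R->7, L=2; G->plug->G->R->H->L->E->refl->F->L'->F->R'->C->plug->D
Char 4 ('D'): step: R->0, L->3 (L advanced); D->plug->C->R->C->L->G->refl->H->L'->A->R'->G->plug->G
Char 5 ('A'): step: R->1, L=3; A->plug->B->R->B->L->A->refl->D->L'->G->R'->D->plug->C
Char 6 ('C'): step: R->2, L=3; C->plug->D->R->E->L->E->refl->F->L'->D->R'->F->plug->F
Char 7 ('H'): step: R->3, L=3; H->plug->H->R->H->L->B->refl->C->L'->F->R'->D->plug->C
Char 8 ('G'): step: R->4, L=3; G->plug->G->R->G->L->D->refl->A->L'->B->R'->D->plug->C

Answer: DADGCFCC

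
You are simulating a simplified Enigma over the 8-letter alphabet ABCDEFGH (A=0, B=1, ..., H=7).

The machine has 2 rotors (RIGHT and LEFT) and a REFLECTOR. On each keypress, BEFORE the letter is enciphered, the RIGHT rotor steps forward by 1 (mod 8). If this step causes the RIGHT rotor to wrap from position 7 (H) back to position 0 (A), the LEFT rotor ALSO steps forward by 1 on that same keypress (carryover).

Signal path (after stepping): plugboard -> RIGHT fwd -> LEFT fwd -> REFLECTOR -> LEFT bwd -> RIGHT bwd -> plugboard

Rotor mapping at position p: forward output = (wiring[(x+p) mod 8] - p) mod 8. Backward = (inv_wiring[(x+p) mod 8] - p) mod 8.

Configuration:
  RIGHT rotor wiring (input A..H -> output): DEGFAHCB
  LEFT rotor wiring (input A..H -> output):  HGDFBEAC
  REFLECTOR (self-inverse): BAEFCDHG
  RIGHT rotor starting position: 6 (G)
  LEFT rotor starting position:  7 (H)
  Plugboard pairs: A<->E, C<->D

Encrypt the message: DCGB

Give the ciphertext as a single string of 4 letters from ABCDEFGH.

Char 1 ('D'): step: R->7, L=7; D->plug->C->R->F->L->C->refl->E->L'->D->R'->H->plug->H
Char 2 ('C'): step: R->0, L->0 (L advanced); C->plug->D->R->F->L->E->refl->C->L'->H->R'->F->plug->F
Char 3 ('G'): step: R->1, L=0; G->plug->G->R->A->L->H->refl->G->L'->B->R'->F->plug->F
Char 4 ('B'): step: R->2, L=0; B->plug->B->R->D->L->F->refl->D->L'->C->R'->H->plug->H

Answer: HFFH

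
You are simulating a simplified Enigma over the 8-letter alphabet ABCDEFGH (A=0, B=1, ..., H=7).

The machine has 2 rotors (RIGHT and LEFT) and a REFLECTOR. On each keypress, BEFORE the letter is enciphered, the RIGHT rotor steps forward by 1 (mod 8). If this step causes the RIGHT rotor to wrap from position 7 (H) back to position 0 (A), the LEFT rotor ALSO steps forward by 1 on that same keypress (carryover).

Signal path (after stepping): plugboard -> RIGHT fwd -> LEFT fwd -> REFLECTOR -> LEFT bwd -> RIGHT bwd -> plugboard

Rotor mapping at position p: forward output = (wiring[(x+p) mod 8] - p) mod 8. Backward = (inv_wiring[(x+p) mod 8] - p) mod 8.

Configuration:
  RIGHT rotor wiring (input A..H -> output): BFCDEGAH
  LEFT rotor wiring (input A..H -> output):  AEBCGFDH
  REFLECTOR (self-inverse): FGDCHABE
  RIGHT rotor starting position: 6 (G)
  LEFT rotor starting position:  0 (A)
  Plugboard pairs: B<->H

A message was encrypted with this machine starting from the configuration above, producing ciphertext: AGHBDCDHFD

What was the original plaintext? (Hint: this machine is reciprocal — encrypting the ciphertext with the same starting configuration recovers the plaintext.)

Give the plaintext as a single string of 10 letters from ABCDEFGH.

Char 1 ('A'): step: R->7, L=0; A->plug->A->R->A->L->A->refl->F->L'->F->R'->F->plug->F
Char 2 ('G'): step: R->0, L->1 (L advanced); G->plug->G->R->A->L->D->refl->C->L'->F->R'->B->plug->H
Char 3 ('H'): step: R->1, L=1; H->plug->B->R->B->L->A->refl->F->L'->D->R'->D->plug->D
Char 4 ('B'): step: R->2, L=1; B->plug->H->R->D->L->F->refl->A->L'->B->R'->B->plug->H
Char 5 ('D'): step: R->3, L=1; D->plug->D->R->F->L->C->refl->D->L'->A->R'->A->plug->A
Char 6 ('C'): step: R->4, L=1; C->plug->C->R->E->L->E->refl->H->L'->H->R'->H->plug->B
Char 7 ('D'): step: R->5, L=1; D->plug->D->R->E->L->E->refl->H->L'->H->R'->H->plug->B
Char 8 ('H'): step: R->6, L=1; H->plug->B->R->B->L->A->refl->F->L'->D->R'->C->plug->C
Char 9 ('F'): step: R->7, L=1; F->plug->F->R->F->L->C->refl->D->L'->A->R'->A->plug->A
Char 10 ('D'): step: R->0, L->2 (L advanced); D->plug->D->R->D->L->D->refl->C->L'->H->R'->H->plug->B

Answer: FHDHABBCAB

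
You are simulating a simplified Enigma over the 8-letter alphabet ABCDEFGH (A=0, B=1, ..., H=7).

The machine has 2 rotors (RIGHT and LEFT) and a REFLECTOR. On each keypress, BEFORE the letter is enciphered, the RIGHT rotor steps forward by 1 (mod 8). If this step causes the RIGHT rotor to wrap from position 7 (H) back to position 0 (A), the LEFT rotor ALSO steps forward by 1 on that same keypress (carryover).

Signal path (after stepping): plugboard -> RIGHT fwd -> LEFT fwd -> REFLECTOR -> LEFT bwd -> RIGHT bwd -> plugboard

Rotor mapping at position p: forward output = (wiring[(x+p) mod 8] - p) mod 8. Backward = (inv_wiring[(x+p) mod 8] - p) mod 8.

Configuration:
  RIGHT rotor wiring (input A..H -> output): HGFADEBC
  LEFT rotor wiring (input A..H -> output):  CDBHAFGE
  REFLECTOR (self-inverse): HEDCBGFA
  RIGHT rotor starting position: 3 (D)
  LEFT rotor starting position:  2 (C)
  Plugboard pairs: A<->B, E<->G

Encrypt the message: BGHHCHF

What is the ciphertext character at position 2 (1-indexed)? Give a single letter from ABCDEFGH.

Char 1 ('B'): step: R->4, L=2; B->plug->A->R->H->L->B->refl->E->L'->E->R'->H->plug->H
Char 2 ('G'): step: R->5, L=2; G->plug->E->R->B->L->F->refl->G->L'->C->R'->D->plug->D

D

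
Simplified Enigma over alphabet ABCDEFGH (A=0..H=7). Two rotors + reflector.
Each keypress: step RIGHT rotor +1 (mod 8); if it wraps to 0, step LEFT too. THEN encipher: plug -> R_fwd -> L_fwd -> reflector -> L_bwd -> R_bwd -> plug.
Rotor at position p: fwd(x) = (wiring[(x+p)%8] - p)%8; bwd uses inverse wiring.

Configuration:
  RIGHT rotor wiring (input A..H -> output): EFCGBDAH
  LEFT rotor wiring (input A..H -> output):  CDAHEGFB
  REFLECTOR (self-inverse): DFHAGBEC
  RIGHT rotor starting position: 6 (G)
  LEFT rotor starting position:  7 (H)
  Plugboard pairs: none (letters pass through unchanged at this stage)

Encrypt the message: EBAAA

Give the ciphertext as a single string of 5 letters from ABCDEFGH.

Answer: FACHC

Derivation:
Char 1 ('E'): step: R->7, L=7; E->plug->E->R->H->L->G->refl->E->L'->C->R'->F->plug->F
Char 2 ('B'): step: R->0, L->0 (L advanced); B->plug->B->R->F->L->G->refl->E->L'->E->R'->A->plug->A
Char 3 ('A'): step: R->1, L=0; A->plug->A->R->E->L->E->refl->G->L'->F->R'->C->plug->C
Char 4 ('A'): step: R->2, L=0; A->plug->A->R->A->L->C->refl->H->L'->D->R'->H->plug->H
Char 5 ('A'): step: R->3, L=0; A->plug->A->R->D->L->H->refl->C->L'->A->R'->C->plug->C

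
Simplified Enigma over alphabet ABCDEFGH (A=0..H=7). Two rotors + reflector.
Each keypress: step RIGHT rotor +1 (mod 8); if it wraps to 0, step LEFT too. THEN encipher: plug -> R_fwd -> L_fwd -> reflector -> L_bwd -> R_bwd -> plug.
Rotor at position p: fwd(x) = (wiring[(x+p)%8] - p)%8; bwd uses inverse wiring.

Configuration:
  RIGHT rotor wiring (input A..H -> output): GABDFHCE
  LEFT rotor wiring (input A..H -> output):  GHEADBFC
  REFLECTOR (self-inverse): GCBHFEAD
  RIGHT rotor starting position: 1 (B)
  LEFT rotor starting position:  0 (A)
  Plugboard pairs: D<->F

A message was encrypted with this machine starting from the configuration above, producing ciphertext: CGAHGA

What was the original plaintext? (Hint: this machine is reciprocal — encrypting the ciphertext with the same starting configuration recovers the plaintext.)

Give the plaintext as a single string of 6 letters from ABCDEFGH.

Char 1 ('C'): step: R->2, L=0; C->plug->C->R->D->L->A->refl->G->L'->A->R'->E->plug->E
Char 2 ('G'): step: R->3, L=0; G->plug->G->R->F->L->B->refl->C->L'->H->R'->D->plug->F
Char 3 ('A'): step: R->4, L=0; A->plug->A->R->B->L->H->refl->D->L'->E->R'->F->plug->D
Char 4 ('H'): step: R->5, L=0; H->plug->H->R->A->L->G->refl->A->L'->D->R'->E->plug->E
Char 5 ('G'): step: R->6, L=0; G->plug->G->R->H->L->C->refl->B->L'->F->R'->F->plug->D
Char 6 ('A'): step: R->7, L=0; A->plug->A->R->F->L->B->refl->C->L'->H->R'->B->plug->B

Answer: EFDEDB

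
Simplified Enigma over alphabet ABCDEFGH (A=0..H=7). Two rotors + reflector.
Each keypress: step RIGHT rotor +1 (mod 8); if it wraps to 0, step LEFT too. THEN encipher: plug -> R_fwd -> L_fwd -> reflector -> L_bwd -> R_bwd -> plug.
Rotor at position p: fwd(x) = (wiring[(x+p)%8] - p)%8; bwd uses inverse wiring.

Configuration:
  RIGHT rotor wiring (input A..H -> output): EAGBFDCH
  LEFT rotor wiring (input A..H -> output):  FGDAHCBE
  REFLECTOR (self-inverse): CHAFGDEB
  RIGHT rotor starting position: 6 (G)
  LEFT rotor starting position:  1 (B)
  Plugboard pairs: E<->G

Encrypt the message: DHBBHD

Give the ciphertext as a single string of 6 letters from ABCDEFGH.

Answer: HDHDEH

Derivation:
Char 1 ('D'): step: R->7, L=1; D->plug->D->R->H->L->E->refl->G->L'->D->R'->H->plug->H
Char 2 ('H'): step: R->0, L->2 (L advanced); H->plug->H->R->H->L->E->refl->G->L'->B->R'->D->plug->D
Char 3 ('B'): step: R->1, L=2; B->plug->B->R->F->L->C->refl->A->L'->D->R'->H->plug->H
Char 4 ('B'): step: R->2, L=2; B->plug->B->R->H->L->E->refl->G->L'->B->R'->D->plug->D
Char 5 ('H'): step: R->3, L=2; H->plug->H->R->D->L->A->refl->C->L'->F->R'->G->plug->E
Char 6 ('D'): step: R->4, L=2; D->plug->D->R->D->L->A->refl->C->L'->F->R'->H->plug->H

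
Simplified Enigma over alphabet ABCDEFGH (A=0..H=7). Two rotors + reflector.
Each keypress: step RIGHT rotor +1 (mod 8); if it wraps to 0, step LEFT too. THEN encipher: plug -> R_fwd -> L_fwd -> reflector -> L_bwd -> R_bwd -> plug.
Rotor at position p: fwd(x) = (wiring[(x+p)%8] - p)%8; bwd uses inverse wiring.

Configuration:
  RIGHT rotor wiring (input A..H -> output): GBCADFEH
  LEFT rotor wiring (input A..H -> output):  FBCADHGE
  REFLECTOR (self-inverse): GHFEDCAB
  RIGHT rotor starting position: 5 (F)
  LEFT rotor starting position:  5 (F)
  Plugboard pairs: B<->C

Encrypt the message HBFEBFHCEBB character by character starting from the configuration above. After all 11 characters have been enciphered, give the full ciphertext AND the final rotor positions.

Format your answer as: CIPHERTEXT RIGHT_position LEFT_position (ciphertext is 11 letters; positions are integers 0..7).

Char 1 ('H'): step: R->6, L=5; H->plug->H->R->H->L->G->refl->A->L'->D->R'->D->plug->D
Char 2 ('B'): step: R->7, L=5; B->plug->C->R->C->L->H->refl->B->L'->B->R'->E->plug->E
Char 3 ('F'): step: R->0, L->6 (L advanced); F->plug->F->R->F->L->C->refl->F->L'->G->R'->A->plug->A
Char 4 ('E'): step: R->1, L=6; E->plug->E->R->E->L->E->refl->D->L'->D->R'->F->plug->F
Char 5 ('B'): step: R->2, L=6; B->plug->C->R->B->L->G->refl->A->L'->A->R'->A->plug->A
Char 6 ('F'): step: R->3, L=6; F->plug->F->R->D->L->D->refl->E->L'->E->R'->E->plug->E
Char 7 ('H'): step: R->4, L=6; H->plug->H->R->E->L->E->refl->D->L'->D->R'->D->plug->D
Char 8 ('C'): step: R->5, L=6; C->plug->B->R->H->L->B->refl->H->L'->C->R'->C->plug->B
Char 9 ('E'): step: R->6, L=6; E->plug->E->R->E->L->E->refl->D->L'->D->R'->D->plug->D
Char 10 ('B'): step: R->7, L=6; B->plug->C->R->C->L->H->refl->B->L'->H->R'->B->plug->C
Char 11 ('B'): step: R->0, L->7 (L advanced); B->plug->C->R->C->L->C->refl->F->L'->A->R'->D->plug->D
Final: ciphertext=DEAFAEDBDCD, RIGHT=0, LEFT=7

Answer: DEAFAEDBDCD 0 7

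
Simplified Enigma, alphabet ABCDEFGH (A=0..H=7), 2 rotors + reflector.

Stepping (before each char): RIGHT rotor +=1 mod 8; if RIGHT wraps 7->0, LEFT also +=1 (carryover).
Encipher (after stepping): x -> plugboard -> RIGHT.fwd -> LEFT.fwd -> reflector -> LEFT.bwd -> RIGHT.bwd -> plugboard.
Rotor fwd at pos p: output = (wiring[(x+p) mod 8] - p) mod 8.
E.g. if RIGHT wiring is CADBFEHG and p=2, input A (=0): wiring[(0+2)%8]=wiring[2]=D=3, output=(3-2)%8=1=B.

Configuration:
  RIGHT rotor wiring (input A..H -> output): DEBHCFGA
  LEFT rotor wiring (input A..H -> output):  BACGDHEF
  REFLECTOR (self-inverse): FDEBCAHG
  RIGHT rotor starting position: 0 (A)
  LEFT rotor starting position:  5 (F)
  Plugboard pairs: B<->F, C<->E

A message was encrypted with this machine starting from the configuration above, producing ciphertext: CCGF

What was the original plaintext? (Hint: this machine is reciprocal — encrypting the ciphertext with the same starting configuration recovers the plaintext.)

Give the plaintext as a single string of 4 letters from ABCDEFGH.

Char 1 ('C'): step: R->1, L=5; C->plug->E->R->E->L->D->refl->B->L'->G->R'->C->plug->E
Char 2 ('C'): step: R->2, L=5; C->plug->E->R->E->L->D->refl->B->L'->G->R'->F->plug->B
Char 3 ('G'): step: R->3, L=5; G->plug->G->R->B->L->H->refl->G->L'->H->R'->B->plug->F
Char 4 ('F'): step: R->4, L=5; F->plug->B->R->B->L->H->refl->G->L'->H->R'->E->plug->C

Answer: EBFC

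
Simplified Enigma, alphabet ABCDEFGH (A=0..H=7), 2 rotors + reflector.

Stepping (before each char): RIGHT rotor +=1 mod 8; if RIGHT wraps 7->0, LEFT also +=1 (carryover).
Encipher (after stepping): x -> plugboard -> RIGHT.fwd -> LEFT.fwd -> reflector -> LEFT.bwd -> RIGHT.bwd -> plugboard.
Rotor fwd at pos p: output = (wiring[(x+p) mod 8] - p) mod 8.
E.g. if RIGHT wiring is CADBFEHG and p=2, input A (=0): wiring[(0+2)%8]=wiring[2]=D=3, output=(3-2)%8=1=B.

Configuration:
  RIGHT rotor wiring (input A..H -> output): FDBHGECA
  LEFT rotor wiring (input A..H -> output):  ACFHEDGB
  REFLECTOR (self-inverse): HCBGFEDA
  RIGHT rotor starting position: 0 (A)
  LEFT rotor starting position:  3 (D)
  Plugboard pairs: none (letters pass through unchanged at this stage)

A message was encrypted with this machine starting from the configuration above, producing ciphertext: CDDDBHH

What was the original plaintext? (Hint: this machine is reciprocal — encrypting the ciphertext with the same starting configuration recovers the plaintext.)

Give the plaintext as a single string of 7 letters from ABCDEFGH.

Char 1 ('C'): step: R->1, L=3; C->plug->C->R->G->L->H->refl->A->L'->C->R'->A->plug->A
Char 2 ('D'): step: R->2, L=3; D->plug->D->R->C->L->A->refl->H->L'->G->R'->F->plug->F
Char 3 ('D'): step: R->3, L=3; D->plug->D->R->H->L->C->refl->B->L'->B->R'->C->plug->C
Char 4 ('D'): step: R->4, L=3; D->plug->D->R->E->L->G->refl->D->L'->D->R'->H->plug->H
Char 5 ('B'): step: R->5, L=3; B->plug->B->R->F->L->F->refl->E->L'->A->R'->D->plug->D
Char 6 ('H'): step: R->6, L=3; H->plug->H->R->G->L->H->refl->A->L'->C->R'->B->plug->B
Char 7 ('H'): step: R->7, L=3; H->plug->H->R->D->L->D->refl->G->L'->E->R'->C->plug->C

Answer: AFCHDBC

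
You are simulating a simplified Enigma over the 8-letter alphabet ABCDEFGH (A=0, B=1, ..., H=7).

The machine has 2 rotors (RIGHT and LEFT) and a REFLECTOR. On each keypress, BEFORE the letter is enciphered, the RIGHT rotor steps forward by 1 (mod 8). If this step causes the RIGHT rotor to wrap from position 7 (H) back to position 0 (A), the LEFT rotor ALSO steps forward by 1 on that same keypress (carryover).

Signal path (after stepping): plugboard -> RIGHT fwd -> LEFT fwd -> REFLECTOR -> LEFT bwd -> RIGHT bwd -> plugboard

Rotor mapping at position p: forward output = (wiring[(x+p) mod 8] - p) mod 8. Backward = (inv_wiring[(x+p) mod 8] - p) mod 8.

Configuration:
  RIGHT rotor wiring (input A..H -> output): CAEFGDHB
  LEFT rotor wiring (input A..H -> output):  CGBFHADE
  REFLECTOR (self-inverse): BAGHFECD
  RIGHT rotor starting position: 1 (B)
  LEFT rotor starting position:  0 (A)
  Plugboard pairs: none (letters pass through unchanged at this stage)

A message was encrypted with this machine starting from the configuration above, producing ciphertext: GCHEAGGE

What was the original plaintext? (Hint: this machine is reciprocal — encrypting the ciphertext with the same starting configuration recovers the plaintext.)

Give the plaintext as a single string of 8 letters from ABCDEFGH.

Char 1 ('G'): step: R->2, L=0; G->plug->G->R->A->L->C->refl->G->L'->B->R'->D->plug->D
Char 2 ('C'): step: R->3, L=0; C->plug->C->R->A->L->C->refl->G->L'->B->R'->H->plug->H
Char 3 ('H'): step: R->4, L=0; H->plug->H->R->B->L->G->refl->C->L'->A->R'->G->plug->G
Char 4 ('E'): step: R->5, L=0; E->plug->E->R->D->L->F->refl->E->L'->H->R'->F->plug->F
Char 5 ('A'): step: R->6, L=0; A->plug->A->R->B->L->G->refl->C->L'->A->R'->G->plug->G
Char 6 ('G'): step: R->7, L=0; G->plug->G->R->E->L->H->refl->D->L'->G->R'->E->plug->E
Char 7 ('G'): step: R->0, L->1 (L advanced); G->plug->G->R->H->L->B->refl->A->L'->B->R'->H->plug->H
Char 8 ('E'): step: R->1, L=1; E->plug->E->R->C->L->E->refl->F->L'->A->R'->G->plug->G

Answer: DHGFGEHG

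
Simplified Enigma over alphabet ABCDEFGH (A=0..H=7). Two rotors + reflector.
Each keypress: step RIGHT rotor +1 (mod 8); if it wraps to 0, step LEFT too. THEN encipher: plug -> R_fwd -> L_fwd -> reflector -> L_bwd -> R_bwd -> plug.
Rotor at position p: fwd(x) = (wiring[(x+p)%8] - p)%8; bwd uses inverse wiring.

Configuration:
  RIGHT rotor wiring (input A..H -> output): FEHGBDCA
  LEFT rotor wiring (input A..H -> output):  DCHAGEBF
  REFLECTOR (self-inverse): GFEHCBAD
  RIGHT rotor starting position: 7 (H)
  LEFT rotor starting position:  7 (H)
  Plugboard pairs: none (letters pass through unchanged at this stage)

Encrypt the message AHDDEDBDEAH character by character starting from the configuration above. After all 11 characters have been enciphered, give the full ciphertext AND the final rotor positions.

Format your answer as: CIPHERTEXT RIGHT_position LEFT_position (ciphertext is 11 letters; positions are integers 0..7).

Answer: EAABAFFFADB 2 1

Derivation:
Char 1 ('A'): step: R->0, L->0 (L advanced); A->plug->A->R->F->L->E->refl->C->L'->B->R'->E->plug->E
Char 2 ('H'): step: R->1, L=0; H->plug->H->R->E->L->G->refl->A->L'->D->R'->A->plug->A
Char 3 ('D'): step: R->2, L=0; D->plug->D->R->B->L->C->refl->E->L'->F->R'->A->plug->A
Char 4 ('D'): step: R->3, L=0; D->plug->D->R->H->L->F->refl->B->L'->G->R'->B->plug->B
Char 5 ('E'): step: R->4, L=0; E->plug->E->R->B->L->C->refl->E->L'->F->R'->A->plug->A
Char 6 ('D'): step: R->5, L=0; D->plug->D->R->A->L->D->refl->H->L'->C->R'->F->plug->F
Char 7 ('B'): step: R->6, L=0; B->plug->B->R->C->L->H->refl->D->L'->A->R'->F->plug->F
Char 8 ('D'): step: R->7, L=0; D->plug->D->R->A->L->D->refl->H->L'->C->R'->F->plug->F
Char 9 ('E'): step: R->0, L->1 (L advanced); E->plug->E->R->B->L->G->refl->A->L'->F->R'->A->plug->A
Char 10 ('A'): step: R->1, L=1; A->plug->A->R->D->L->F->refl->B->L'->A->R'->D->plug->D
Char 11 ('H'): step: R->2, L=1; H->plug->H->R->C->L->H->refl->D->L'->E->R'->B->plug->B
Final: ciphertext=EAABAFFFADB, RIGHT=2, LEFT=1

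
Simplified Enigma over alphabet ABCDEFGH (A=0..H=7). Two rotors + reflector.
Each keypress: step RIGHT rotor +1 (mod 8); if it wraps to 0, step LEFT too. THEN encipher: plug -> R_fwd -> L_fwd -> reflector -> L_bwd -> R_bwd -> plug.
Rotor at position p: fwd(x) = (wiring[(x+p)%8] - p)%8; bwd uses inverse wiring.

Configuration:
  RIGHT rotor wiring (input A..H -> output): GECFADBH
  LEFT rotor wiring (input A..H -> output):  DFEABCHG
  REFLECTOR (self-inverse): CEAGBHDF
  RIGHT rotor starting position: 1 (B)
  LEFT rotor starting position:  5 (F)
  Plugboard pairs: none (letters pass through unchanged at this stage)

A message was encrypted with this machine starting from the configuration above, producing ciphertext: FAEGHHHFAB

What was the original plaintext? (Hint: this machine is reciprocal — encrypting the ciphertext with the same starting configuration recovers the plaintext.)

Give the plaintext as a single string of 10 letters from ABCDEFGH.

Answer: AHBFCBEDEG

Derivation:
Char 1 ('F'): step: R->2, L=5; F->plug->F->R->F->L->H->refl->F->L'->A->R'->A->plug->A
Char 2 ('A'): step: R->3, L=5; A->plug->A->R->C->L->B->refl->E->L'->H->R'->H->plug->H
Char 3 ('E'): step: R->4, L=5; E->plug->E->R->C->L->B->refl->E->L'->H->R'->B->plug->B
Char 4 ('G'): step: R->5, L=5; G->plug->G->R->A->L->F->refl->H->L'->F->R'->F->plug->F
Char 5 ('H'): step: R->6, L=5; H->plug->H->R->F->L->H->refl->F->L'->A->R'->C->plug->C
Char 6 ('H'): step: R->7, L=5; H->plug->H->R->C->L->B->refl->E->L'->H->R'->B->plug->B
Char 7 ('H'): step: R->0, L->6 (L advanced); H->plug->H->R->H->L->E->refl->B->L'->A->R'->E->plug->E
Char 8 ('F'): step: R->1, L=6; F->plug->F->R->A->L->B->refl->E->L'->H->R'->D->plug->D
Char 9 ('A'): step: R->2, L=6; A->plug->A->R->A->L->B->refl->E->L'->H->R'->E->plug->E
Char 10 ('B'): step: R->3, L=6; B->plug->B->R->F->L->C->refl->A->L'->B->R'->G->plug->G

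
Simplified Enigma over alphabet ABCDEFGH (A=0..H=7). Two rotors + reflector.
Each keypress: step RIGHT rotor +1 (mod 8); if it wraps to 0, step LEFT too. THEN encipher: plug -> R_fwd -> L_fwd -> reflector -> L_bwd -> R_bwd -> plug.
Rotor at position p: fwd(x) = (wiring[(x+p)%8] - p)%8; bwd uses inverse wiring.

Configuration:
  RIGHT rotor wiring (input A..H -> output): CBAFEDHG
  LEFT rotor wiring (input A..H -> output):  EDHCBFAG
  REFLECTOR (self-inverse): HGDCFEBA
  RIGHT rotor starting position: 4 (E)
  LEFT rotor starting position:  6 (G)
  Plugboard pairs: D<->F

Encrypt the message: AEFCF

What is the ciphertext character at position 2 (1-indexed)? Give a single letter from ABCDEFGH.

Char 1 ('A'): step: R->5, L=6; A->plug->A->R->G->L->D->refl->C->L'->A->R'->G->plug->G
Char 2 ('E'): step: R->6, L=6; E->plug->E->R->C->L->G->refl->B->L'->E->R'->C->plug->C

C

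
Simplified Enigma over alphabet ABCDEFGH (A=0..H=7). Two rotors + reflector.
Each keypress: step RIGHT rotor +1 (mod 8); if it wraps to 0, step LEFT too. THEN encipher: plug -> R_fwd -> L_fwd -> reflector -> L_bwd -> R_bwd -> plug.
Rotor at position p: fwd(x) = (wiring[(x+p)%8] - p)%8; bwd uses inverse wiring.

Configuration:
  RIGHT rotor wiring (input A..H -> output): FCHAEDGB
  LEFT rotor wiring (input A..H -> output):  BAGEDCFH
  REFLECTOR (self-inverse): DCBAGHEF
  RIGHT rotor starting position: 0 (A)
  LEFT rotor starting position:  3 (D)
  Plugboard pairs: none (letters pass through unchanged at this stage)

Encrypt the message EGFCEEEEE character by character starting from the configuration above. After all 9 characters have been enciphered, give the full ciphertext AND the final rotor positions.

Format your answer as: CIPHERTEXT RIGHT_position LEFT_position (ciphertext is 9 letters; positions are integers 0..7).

Answer: BHEFCCHDB 1 4

Derivation:
Char 1 ('E'): step: R->1, L=3; E->plug->E->R->C->L->H->refl->F->L'->G->R'->B->plug->B
Char 2 ('G'): step: R->2, L=3; G->plug->G->R->D->L->C->refl->B->L'->A->R'->H->plug->H
Char 3 ('F'): step: R->3, L=3; F->plug->F->R->C->L->H->refl->F->L'->G->R'->E->plug->E
Char 4 ('C'): step: R->4, L=3; C->plug->C->R->C->L->H->refl->F->L'->G->R'->F->plug->F
Char 5 ('E'): step: R->5, L=3; E->plug->E->R->F->L->G->refl->E->L'->E->R'->C->plug->C
Char 6 ('E'): step: R->6, L=3; E->plug->E->R->B->L->A->refl->D->L'->H->R'->C->plug->C
Char 7 ('E'): step: R->7, L=3; E->plug->E->R->B->L->A->refl->D->L'->H->R'->H->plug->H
Char 8 ('E'): step: R->0, L->4 (L advanced); E->plug->E->R->E->L->F->refl->H->L'->A->R'->D->plug->D
Char 9 ('E'): step: R->1, L=4; E->plug->E->R->C->L->B->refl->C->L'->G->R'->B->plug->B
Final: ciphertext=BHEFCCHDB, RIGHT=1, LEFT=4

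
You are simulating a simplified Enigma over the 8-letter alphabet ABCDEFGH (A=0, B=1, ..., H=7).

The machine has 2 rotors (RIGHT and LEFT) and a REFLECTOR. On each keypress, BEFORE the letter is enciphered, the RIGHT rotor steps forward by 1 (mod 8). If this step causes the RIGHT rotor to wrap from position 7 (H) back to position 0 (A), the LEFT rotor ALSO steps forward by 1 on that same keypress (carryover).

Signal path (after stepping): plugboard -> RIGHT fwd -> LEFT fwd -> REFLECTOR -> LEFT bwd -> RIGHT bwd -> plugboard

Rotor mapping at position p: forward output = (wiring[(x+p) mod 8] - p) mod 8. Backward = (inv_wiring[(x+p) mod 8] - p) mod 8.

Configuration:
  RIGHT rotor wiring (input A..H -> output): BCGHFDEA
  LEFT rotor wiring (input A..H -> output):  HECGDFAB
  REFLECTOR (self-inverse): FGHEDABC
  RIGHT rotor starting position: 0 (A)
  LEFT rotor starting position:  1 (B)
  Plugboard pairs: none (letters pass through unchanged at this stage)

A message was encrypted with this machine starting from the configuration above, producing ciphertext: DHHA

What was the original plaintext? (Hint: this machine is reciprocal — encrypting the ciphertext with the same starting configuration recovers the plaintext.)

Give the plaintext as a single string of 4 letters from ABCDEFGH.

Answer: HAEB

Derivation:
Char 1 ('D'): step: R->1, L=1; D->plug->D->R->E->L->E->refl->D->L'->A->R'->H->plug->H
Char 2 ('H'): step: R->2, L=1; H->plug->H->R->A->L->D->refl->E->L'->E->R'->A->plug->A
Char 3 ('H'): step: R->3, L=1; H->plug->H->R->D->L->C->refl->H->L'->F->R'->E->plug->E
Char 4 ('A'): step: R->4, L=1; A->plug->A->R->B->L->B->refl->G->L'->H->R'->B->plug->B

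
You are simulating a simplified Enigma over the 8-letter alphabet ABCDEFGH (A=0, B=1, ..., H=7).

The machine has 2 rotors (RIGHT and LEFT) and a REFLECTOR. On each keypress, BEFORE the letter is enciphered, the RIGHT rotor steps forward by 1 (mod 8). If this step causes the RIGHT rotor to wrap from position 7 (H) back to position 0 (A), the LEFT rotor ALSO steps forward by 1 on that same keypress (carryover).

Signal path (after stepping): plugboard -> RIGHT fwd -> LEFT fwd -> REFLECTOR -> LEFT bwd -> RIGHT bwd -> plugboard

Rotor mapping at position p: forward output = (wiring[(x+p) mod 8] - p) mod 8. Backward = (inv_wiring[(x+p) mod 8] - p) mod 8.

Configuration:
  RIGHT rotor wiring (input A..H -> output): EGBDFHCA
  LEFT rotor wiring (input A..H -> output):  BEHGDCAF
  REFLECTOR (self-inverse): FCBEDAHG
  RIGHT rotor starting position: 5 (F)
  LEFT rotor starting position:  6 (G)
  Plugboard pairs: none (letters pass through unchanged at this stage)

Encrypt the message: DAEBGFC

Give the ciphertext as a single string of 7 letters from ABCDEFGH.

Answer: AHBDCDG

Derivation:
Char 1 ('D'): step: R->6, L=6; D->plug->D->R->A->L->C->refl->B->L'->E->R'->A->plug->A
Char 2 ('A'): step: R->7, L=6; A->plug->A->R->B->L->H->refl->G->L'->D->R'->H->plug->H
Char 3 ('E'): step: R->0, L->7 (L advanced); E->plug->E->R->F->L->E->refl->D->L'->G->R'->B->plug->B
Char 4 ('B'): step: R->1, L=7; B->plug->B->R->A->L->G->refl->H->L'->E->R'->D->plug->D
Char 5 ('G'): step: R->2, L=7; G->plug->G->R->C->L->F->refl->A->L'->D->R'->C->plug->C
Char 6 ('F'): step: R->3, L=7; F->plug->F->R->B->L->C->refl->B->L'->H->R'->D->plug->D
Char 7 ('C'): step: R->4, L=7; C->plug->C->R->G->L->D->refl->E->L'->F->R'->G->plug->G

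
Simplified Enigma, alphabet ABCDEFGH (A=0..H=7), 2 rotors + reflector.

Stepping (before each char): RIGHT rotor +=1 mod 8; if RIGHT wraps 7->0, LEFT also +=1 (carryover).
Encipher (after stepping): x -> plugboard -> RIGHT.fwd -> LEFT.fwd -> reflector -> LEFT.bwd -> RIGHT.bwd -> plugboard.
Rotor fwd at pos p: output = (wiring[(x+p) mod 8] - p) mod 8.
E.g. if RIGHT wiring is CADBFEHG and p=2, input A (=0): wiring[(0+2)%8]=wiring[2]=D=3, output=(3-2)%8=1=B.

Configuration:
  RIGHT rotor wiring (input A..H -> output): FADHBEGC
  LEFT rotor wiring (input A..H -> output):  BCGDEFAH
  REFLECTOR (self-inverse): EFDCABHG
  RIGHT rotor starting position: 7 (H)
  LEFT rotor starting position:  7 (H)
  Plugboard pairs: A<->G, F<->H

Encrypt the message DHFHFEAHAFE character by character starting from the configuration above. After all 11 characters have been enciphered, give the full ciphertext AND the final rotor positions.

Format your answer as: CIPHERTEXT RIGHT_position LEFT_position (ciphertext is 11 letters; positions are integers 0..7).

Answer: FDEEEBHFGGC 2 1

Derivation:
Char 1 ('D'): step: R->0, L->0 (L advanced); D->plug->D->R->H->L->H->refl->G->L'->C->R'->H->plug->F
Char 2 ('H'): step: R->1, L=0; H->plug->F->R->F->L->F->refl->B->L'->A->R'->D->plug->D
Char 3 ('F'): step: R->2, L=0; F->plug->H->R->G->L->A->refl->E->L'->E->R'->E->plug->E
Char 4 ('H'): step: R->3, L=0; H->plug->F->R->C->L->G->refl->H->L'->H->R'->E->plug->E
Char 5 ('F'): step: R->4, L=0; F->plug->H->R->D->L->D->refl->C->L'->B->R'->E->plug->E
Char 6 ('E'): step: R->5, L=0; E->plug->E->R->D->L->D->refl->C->L'->B->R'->B->plug->B
Char 7 ('A'): step: R->6, L=0; A->plug->G->R->D->L->D->refl->C->L'->B->R'->F->plug->H
Char 8 ('H'): step: R->7, L=0; H->plug->F->R->C->L->G->refl->H->L'->H->R'->H->plug->F
Char 9 ('A'): step: R->0, L->1 (L advanced); A->plug->G->R->G->L->G->refl->H->L'->F->R'->A->plug->G
Char 10 ('F'): step: R->1, L=1; F->plug->H->R->E->L->E->refl->A->L'->H->R'->A->plug->G
Char 11 ('E'): step: R->2, L=1; E->plug->E->R->E->L->E->refl->A->L'->H->R'->C->plug->C
Final: ciphertext=FDEEEBHFGGC, RIGHT=2, LEFT=1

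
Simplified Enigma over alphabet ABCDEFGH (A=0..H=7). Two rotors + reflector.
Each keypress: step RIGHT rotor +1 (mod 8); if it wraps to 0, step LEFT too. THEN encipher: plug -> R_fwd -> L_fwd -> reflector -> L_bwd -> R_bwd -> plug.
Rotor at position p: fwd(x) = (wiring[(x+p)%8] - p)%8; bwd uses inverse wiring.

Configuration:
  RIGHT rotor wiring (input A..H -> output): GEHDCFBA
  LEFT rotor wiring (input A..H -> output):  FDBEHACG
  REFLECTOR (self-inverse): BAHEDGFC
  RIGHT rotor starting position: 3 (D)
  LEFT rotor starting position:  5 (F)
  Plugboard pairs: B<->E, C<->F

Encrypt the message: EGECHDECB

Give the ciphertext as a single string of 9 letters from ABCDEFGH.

Answer: DBAHEECBH

Derivation:
Char 1 ('E'): step: R->4, L=5; E->plug->B->R->B->L->F->refl->G->L'->E->R'->D->plug->D
Char 2 ('G'): step: R->5, L=5; G->plug->G->R->G->L->H->refl->C->L'->H->R'->E->plug->B
Char 3 ('E'): step: R->6, L=5; E->plug->B->R->C->L->B->refl->A->L'->D->R'->A->plug->A
Char 4 ('C'): step: R->7, L=5; C->plug->F->R->D->L->A->refl->B->L'->C->R'->H->plug->H
Char 5 ('H'): step: R->0, L->6 (L advanced); H->plug->H->R->A->L->E->refl->D->L'->E->R'->B->plug->E
Char 6 ('D'): step: R->1, L=6; D->plug->D->R->B->L->A->refl->B->L'->G->R'->B->plug->E
Char 7 ('E'): step: R->2, L=6; E->plug->B->R->B->L->A->refl->B->L'->G->R'->F->plug->C
Char 8 ('C'): step: R->3, L=6; C->plug->F->R->D->L->F->refl->G->L'->F->R'->E->plug->B
Char 9 ('B'): step: R->4, L=6; B->plug->E->R->C->L->H->refl->C->L'->H->R'->H->plug->H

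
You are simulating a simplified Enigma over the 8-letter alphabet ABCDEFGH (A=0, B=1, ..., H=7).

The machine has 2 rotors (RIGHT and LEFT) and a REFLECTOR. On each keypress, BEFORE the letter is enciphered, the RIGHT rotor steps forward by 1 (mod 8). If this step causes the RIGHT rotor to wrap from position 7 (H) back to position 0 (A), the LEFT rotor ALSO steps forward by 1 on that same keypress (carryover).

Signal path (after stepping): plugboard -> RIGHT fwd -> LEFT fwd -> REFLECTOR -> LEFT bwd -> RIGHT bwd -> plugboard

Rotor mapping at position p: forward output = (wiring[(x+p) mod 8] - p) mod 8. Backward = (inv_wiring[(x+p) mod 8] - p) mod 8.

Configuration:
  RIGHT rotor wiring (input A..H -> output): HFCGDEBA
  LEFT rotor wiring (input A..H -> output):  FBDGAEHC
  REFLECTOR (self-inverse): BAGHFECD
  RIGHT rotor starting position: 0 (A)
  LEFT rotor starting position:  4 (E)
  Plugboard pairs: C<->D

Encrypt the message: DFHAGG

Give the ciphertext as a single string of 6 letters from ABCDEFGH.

Char 1 ('D'): step: R->1, L=4; D->plug->C->R->F->L->F->refl->E->L'->A->R'->F->plug->F
Char 2 ('F'): step: R->2, L=4; F->plug->F->R->G->L->H->refl->D->L'->C->R'->D->plug->C
Char 3 ('H'): step: R->3, L=4; H->plug->H->R->H->L->C->refl->G->L'->D->R'->A->plug->A
Char 4 ('A'): step: R->4, L=4; A->plug->A->R->H->L->C->refl->G->L'->D->R'->E->plug->E
Char 5 ('G'): step: R->5, L=4; G->plug->G->R->B->L->A->refl->B->L'->E->R'->B->plug->B
Char 6 ('G'): step: R->6, L=4; G->plug->G->R->F->L->F->refl->E->L'->A->R'->F->plug->F

Answer: FCAEBF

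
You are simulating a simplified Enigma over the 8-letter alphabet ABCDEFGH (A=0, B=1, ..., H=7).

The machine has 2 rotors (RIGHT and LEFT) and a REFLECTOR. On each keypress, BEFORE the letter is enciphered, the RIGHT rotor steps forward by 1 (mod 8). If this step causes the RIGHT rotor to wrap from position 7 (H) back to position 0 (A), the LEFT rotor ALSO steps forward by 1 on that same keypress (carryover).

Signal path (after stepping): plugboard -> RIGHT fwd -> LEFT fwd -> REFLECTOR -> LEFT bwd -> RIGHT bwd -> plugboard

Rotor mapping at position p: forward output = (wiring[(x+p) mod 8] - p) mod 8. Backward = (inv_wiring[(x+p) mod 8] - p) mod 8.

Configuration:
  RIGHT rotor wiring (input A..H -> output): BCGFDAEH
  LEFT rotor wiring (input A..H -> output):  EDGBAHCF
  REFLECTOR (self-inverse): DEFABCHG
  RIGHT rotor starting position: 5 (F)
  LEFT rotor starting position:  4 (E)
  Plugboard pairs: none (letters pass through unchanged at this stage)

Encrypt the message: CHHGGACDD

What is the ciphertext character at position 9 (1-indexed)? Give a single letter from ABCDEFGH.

Char 1 ('C'): step: R->6, L=4; C->plug->C->R->D->L->B->refl->E->L'->A->R'->E->plug->E
Char 2 ('H'): step: R->7, L=4; H->plug->H->R->F->L->H->refl->G->L'->C->R'->B->plug->B
Char 3 ('H'): step: R->0, L->5 (L advanced); H->plug->H->R->H->L->D->refl->A->L'->C->R'->B->plug->B
Char 4 ('G'): step: R->1, L=5; G->plug->G->R->G->L->E->refl->B->L'->F->R'->B->plug->B
Char 5 ('G'): step: R->2, L=5; G->plug->G->R->H->L->D->refl->A->L'->C->R'->E->plug->E
Char 6 ('A'): step: R->3, L=5; A->plug->A->R->C->L->A->refl->D->L'->H->R'->G->plug->G
Char 7 ('C'): step: R->4, L=5; C->plug->C->R->A->L->C->refl->F->L'->B->R'->H->plug->H
Char 8 ('D'): step: R->5, L=5; D->plug->D->R->E->L->G->refl->H->L'->D->R'->A->plug->A
Char 9 ('D'): step: R->6, L=5; D->plug->D->R->E->L->G->refl->H->L'->D->R'->C->plug->C

C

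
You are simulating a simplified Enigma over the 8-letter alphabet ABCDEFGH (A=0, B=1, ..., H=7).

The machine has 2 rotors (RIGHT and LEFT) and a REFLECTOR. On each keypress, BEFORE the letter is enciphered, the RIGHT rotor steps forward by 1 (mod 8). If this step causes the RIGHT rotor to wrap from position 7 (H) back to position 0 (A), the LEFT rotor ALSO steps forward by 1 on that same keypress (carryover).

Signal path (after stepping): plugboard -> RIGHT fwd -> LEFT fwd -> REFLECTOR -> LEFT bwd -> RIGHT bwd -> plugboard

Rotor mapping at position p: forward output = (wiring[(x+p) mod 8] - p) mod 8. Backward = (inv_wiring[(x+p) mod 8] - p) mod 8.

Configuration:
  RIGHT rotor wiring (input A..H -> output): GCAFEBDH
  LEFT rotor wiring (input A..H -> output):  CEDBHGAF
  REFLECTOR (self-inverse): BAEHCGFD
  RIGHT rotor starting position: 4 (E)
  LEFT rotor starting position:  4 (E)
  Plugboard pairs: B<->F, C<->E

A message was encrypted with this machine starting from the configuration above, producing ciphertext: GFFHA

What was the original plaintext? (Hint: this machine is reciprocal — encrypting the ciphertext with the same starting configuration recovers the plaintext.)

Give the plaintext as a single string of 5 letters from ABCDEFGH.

Answer: FCHAE

Derivation:
Char 1 ('G'): step: R->5, L=4; G->plug->G->R->A->L->D->refl->H->L'->G->R'->B->plug->F
Char 2 ('F'): step: R->6, L=4; F->plug->B->R->B->L->C->refl->E->L'->C->R'->E->plug->C
Char 3 ('F'): step: R->7, L=4; F->plug->B->R->H->L->F->refl->G->L'->E->R'->H->plug->H
Char 4 ('H'): step: R->0, L->5 (L advanced); H->plug->H->R->H->L->C->refl->E->L'->G->R'->A->plug->A
Char 5 ('A'): step: R->1, L=5; A->plug->A->R->B->L->D->refl->H->L'->E->R'->C->plug->E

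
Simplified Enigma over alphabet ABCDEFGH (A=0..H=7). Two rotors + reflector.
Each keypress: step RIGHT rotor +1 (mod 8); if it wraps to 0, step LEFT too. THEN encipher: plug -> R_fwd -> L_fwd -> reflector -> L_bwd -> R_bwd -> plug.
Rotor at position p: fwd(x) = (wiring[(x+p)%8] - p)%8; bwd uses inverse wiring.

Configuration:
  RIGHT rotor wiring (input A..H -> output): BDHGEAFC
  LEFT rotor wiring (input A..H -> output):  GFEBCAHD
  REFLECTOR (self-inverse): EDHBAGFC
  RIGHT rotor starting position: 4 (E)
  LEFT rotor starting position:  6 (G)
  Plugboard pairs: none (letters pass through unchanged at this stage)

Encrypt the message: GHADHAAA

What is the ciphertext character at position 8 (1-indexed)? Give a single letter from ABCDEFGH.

Char 1 ('G'): step: R->5, L=6; G->plug->G->R->B->L->F->refl->G->L'->E->R'->D->plug->D
Char 2 ('H'): step: R->6, L=6; H->plug->H->R->C->L->A->refl->E->L'->G->R'->G->plug->G
Char 3 ('A'): step: R->7, L=6; A->plug->A->R->D->L->H->refl->C->L'->H->R'->E->plug->E
Char 4 ('D'): step: R->0, L->7 (L advanced); D->plug->D->R->G->L->B->refl->D->L'->F->R'->G->plug->G
Char 5 ('H'): step: R->1, L=7; H->plug->H->R->A->L->E->refl->A->L'->H->R'->E->plug->E
Char 6 ('A'): step: R->2, L=7; A->plug->A->R->F->L->D->refl->B->L'->G->R'->D->plug->D
Char 7 ('A'): step: R->3, L=7; A->plug->A->R->D->L->F->refl->G->L'->C->R'->D->plug->D
Char 8 ('A'): step: R->4, L=7; A->plug->A->R->A->L->E->refl->A->L'->H->R'->F->plug->F

F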